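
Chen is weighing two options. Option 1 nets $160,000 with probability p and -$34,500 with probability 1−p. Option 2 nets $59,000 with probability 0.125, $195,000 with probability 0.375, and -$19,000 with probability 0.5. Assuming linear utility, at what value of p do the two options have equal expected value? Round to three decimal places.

p = 0.542

EV(Option 2) = 0.125 × 59000 + 0.375 × 195000 + 0.5 × (-19000) = 7375 + 73125 − 9500 = 71000
p·160000 + (1−p)·(-34500) = 71000
194500p − 34500 = 71000
p = (71000 + 34500) / 194500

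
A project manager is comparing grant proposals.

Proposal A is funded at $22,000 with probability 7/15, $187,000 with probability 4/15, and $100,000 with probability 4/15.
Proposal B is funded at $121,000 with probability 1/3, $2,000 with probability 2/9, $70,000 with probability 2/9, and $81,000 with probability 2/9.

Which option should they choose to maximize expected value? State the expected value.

Proposal A = 7/15 × 22000 + 4/15 × 187000 + 4/15 × 100000 = 10266.6667 + 49866.6667 + 26666.6667 = 86800
Proposal B = 1/3 × 121000 + 2/9 × 2000 + 2/9 × 70000 + 2/9 × 81000 = 40333.3333 + 444.4444 + 15555.5556 + 18000 = 74333.3333

Proposal A ($86,800)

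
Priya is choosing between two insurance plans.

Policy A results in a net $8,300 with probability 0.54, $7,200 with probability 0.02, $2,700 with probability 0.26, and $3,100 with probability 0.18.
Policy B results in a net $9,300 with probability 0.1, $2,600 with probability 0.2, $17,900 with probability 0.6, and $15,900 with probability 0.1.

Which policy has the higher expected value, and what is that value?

Policy A = 0.54 × 8300 + 0.02 × 7200 + 0.26 × 2700 + 0.18 × 3100 = 4482 + 144 + 702 + 558 = 5886
Policy B = 0.1 × 9300 + 0.2 × 2600 + 0.6 × 17900 + 0.1 × 15900 = 930 + 520 + 10740 + 1590 = 13780

Policy B ($13,780)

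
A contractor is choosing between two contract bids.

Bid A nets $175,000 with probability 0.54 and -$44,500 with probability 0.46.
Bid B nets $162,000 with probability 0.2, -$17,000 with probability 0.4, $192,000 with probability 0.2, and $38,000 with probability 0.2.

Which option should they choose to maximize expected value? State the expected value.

Bid A ($74,030)

Bid A = 0.54 × 175000 + 0.46 × (-44500) = 94500 − 20470 = 74030
Bid B = 0.2 × 162000 + 0.4 × (-17000) + 0.2 × 192000 + 0.2 × 38000 = 32400 − 6800 + 38400 + 7600 = 71600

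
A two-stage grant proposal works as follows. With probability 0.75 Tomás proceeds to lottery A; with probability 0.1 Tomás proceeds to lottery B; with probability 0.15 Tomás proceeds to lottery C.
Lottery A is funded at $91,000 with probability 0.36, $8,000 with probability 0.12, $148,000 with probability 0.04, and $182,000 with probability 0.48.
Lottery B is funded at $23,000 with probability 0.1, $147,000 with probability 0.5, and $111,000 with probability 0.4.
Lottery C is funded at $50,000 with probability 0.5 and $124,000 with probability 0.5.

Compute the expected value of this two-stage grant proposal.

$120,320

EV(A) = 0.36 × 91000 + 0.12 × 8000 + 0.04 × 148000 + 0.48 × 182000 = 32760 + 960 + 5920 + 87360 = 127000
EV(B) = 0.1 × 23000 + 0.5 × 147000 + 0.4 × 111000 = 2300 + 73500 + 44400 = 120200
EV(C) = 0.5 × 50000 + 0.5 × 124000 = 25000 + 62000 = 87000
Overall = 0.75 × 127000 + 0.1 × 120200 + 0.15 × 87000 = 95250 + 12020 + 13050 = 120320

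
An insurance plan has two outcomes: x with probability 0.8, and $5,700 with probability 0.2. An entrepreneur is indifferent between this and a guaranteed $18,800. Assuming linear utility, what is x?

x = $22,075

0.8·x + 0.2·5700 = 18800
0.8·x = 18800 − 1140 = 17660
x = 17660 / 0.8 = 22075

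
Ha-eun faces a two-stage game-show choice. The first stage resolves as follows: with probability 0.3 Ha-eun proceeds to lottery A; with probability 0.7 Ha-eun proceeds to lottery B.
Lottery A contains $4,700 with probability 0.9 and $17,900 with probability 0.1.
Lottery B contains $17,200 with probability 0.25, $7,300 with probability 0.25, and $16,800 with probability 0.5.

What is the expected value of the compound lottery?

EV(A) = 0.9 × 4700 + 0.1 × 17900 = 4230 + 1790 = 6020
EV(B) = 0.25 × 17200 + 0.25 × 7300 + 0.5 × 16800 = 4300 + 1825 + 8400 = 14525
Overall = 0.3 × 6020 + 0.7 × 14525 = 1806 + 10167.5 = 11973.5

$11,973.50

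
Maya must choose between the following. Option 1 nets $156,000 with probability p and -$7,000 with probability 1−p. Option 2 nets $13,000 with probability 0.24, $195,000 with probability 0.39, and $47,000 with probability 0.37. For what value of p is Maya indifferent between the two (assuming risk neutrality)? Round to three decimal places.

EV(Option 2) = 0.24 × 13000 + 0.39 × 195000 + 0.37 × 47000 = 3120 + 76050 + 17390 = 96560
p·156000 + (1−p)·(-7000) = 96560
163000p − 7000 = 96560
p = (96560 + 7000) / 163000

p = 0.635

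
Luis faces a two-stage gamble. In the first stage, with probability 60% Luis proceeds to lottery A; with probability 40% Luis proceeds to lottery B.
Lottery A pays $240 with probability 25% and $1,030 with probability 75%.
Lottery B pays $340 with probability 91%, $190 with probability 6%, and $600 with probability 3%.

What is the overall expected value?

$635.02

EV(A) = 0.25 × 240 + 0.75 × 1030 = 60 + 772.5 = 832.5
EV(B) = 0.91 × 340 + 0.06 × 190 + 0.03 × 600 = 309.4 + 11.4 + 18 = 338.8
Overall = 0.6 × 832.5 + 0.4 × 338.8 = 499.5 + 135.52 = 635.02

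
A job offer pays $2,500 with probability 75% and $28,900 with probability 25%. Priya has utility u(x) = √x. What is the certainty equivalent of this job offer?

$6,400

E[u] = 0.75·√2500 + 0.25·√28900 = 0.75·50 + 0.25·170 = 80
CE = (80)² = 6400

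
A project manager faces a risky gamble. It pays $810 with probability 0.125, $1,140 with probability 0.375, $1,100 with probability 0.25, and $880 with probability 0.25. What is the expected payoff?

EV = 0.125 × 810 + 0.375 × 1140 + 0.25 × 1100 + 0.25 × 880 = 101.25 + 427.5 + 275 + 220 = 1023.75

$1,023.75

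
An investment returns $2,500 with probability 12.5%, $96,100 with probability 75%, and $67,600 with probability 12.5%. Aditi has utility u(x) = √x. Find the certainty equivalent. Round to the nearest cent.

$73,576.56

E[u] = 0.125·√2500 + 0.75·√96100 + 0.125·√67600 = 0.125·50 + 0.75·310 + 0.125·260 = 271.25
CE = (271.25)² = 73576.5625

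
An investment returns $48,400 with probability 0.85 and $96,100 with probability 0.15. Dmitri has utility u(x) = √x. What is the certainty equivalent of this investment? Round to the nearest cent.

$54,522.25

E[u] = 0.85·√48400 + 0.15·√96100 = 0.85·220 + 0.15·310 = 233.5
CE = (233.5)² = 54522.25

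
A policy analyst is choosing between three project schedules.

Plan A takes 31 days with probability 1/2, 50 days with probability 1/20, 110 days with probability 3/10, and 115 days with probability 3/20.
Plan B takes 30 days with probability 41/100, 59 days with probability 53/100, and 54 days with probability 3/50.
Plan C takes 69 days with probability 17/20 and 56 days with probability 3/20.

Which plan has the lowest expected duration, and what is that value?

Plan A = 1/2 × 31 + 1/20 × 50 + 3/10 × 110 + 3/20 × 115 = 15.5 + 2.5 + 33 + 17.25 = 68.25
Plan B = 41/100 × 30 + 53/100 × 59 + 3/50 × 54 = 12.3 + 31.27 + 3.24 = 46.81
Plan C = 17/20 × 69 + 3/20 × 56 = 58.65 + 8.4 = 67.05

Plan B (46.81 days)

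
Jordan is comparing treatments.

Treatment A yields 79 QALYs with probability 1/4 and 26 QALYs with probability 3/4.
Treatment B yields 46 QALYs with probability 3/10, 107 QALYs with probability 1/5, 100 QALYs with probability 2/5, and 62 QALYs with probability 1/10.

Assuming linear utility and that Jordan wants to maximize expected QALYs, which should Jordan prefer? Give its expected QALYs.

Treatment A = 1/4 × 79 + 3/4 × 26 = 19.75 + 19.5 = 39.25
Treatment B = 3/10 × 46 + 1/5 × 107 + 2/5 × 100 + 1/10 × 62 = 13.8 + 21.4 + 40 + 6.2 = 81.4

Treatment B (81.4 QALYs)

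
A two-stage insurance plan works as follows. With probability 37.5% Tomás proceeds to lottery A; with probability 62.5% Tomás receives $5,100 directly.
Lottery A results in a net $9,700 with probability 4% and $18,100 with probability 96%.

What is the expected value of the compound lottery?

EV(A) = 0.04 × 9700 + 0.96 × 18100 = 388 + 17376 = 17764
Branch B: 5100 (certain)
Overall = 0.375 × 17764 + 0.625 × 5100 = 6661.5 + 3187.5 = 9849

$9,849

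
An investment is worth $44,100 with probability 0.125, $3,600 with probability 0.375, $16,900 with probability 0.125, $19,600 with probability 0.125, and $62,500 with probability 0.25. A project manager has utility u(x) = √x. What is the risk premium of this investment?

E[u] = 0.125·√44100 + 0.375·√3600 + 0.125·√16900 + 0.125·√19600 + 0.25·√62500 = 0.125·210 + 0.375·60 + 0.125·130 + 0.125·140 + 0.25·250 = 145
CE = (145)² = 21025
Risk premium = EV − CE = 27050 − 21025 = 6025

$6,025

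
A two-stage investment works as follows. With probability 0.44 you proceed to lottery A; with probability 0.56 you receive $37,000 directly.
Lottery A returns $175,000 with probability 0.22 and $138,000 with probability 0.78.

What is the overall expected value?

EV(A) = 0.22 × 175000 + 0.78 × 138000 = 38500 + 107640 = 146140
Branch B: 37000 (certain)
Overall = 0.44 × 146140 + 0.56 × 37000 = 64301.6 + 20720 = 85021.6

$85,021.60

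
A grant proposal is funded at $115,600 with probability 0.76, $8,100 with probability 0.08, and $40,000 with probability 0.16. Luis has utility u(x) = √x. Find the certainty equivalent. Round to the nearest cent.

E[u] = 0.76·√115600 + 0.08·√8100 + 0.16·√40000 = 0.76·340 + 0.08·90 + 0.16·200 = 297.6
CE = (297.6)² = 88565.76

$88,565.76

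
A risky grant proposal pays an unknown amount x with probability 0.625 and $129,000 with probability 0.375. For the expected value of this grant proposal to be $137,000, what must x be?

x = $141,800

0.625·x + 0.375·129000 = 137000
0.625·x = 137000 − 48375 = 88625
x = 88625 / 0.625 = 141800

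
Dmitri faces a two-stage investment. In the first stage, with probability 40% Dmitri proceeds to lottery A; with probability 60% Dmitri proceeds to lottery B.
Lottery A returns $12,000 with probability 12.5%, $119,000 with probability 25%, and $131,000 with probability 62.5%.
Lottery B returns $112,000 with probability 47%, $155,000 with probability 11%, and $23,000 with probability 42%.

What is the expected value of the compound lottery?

EV(A) = 0.125 × 12000 + 0.25 × 119000 + 0.625 × 131000 = 1500 + 29750 + 81875 = 113125
EV(B) = 0.47 × 112000 + 0.11 × 155000 + 0.42 × 23000 = 52640 + 17050 + 9660 = 79350
Overall = 0.4 × 113125 + 0.6 × 79350 = 45250 + 47610 = 92860

$92,860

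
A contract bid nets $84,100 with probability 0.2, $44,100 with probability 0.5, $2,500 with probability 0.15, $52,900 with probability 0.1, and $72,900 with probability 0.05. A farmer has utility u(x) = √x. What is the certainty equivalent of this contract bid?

$42,849

E[u] = 0.2·√84100 + 0.5·√44100 + 0.15·√2500 + 0.1·√52900 + 0.05·√72900 = 0.2·290 + 0.5·210 + 0.15·50 + 0.1·230 + 0.05·270 = 207
CE = (207)² = 42849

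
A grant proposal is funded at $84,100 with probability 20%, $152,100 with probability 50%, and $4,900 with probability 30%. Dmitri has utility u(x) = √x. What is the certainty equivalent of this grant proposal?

$75,076

E[u] = 0.2·√84100 + 0.5·√152100 + 0.3·√4900 = 0.2·290 + 0.5·390 + 0.3·70 = 274
CE = (274)² = 75076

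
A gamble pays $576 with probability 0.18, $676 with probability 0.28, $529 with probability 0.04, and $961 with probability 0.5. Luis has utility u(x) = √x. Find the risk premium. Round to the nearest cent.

E[u] = 0.18·√576 + 0.28·√676 + 0.04·√529 + 0.5·√961 = 0.18·24 + 0.28·26 + 0.04·23 + 0.5·31 = 28.02
CE = (28.02)² = 785.1204
Risk premium = EV − CE = 794.62 − 785.1204 = 9.4996

$9.50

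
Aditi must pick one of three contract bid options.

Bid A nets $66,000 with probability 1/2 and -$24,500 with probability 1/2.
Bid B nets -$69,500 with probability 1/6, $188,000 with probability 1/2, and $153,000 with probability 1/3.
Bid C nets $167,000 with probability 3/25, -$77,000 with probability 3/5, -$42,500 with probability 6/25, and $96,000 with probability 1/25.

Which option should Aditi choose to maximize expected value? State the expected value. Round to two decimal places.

Bid A = 1/2 × 66000 + 1/2 × (-24500) = 33000 − 12250 = 20750
Bid B = 1/6 × (-69500) + 1/2 × 188000 + 1/3 × 153000 = -11583.3333 + 94000 + 51000 = 133416.6667
Bid C = 3/25 × 167000 + 3/5 × (-77000) + 6/25 × (-42500) + 1/25 × 96000 = 20040 − 46200 − 10200 + 3840 = -32520

Bid B ($133,416.67)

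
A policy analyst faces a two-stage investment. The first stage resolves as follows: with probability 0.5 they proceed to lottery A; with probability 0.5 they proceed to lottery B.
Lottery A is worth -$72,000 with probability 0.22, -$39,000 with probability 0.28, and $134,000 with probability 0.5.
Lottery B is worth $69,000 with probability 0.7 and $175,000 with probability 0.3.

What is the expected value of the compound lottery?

EV(A) = 0.22 × (-72000) + 0.28 × (-39000) + 0.5 × 134000 = -15840 − 10920 + 67000 = 40240
EV(B) = 0.7 × 69000 + 0.3 × 175000 = 48300 + 52500 = 100800
Overall = 0.5 × 40240 + 0.5 × 100800 = 20120 + 50400 = 70520

$70,520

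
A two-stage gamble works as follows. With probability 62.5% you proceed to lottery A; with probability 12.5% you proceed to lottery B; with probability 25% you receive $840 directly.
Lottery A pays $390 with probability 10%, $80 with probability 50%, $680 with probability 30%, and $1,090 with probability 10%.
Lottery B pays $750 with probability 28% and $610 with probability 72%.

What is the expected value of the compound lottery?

$536.15

EV(A) = 0.1 × 390 + 0.5 × 80 + 0.3 × 680 + 0.1 × 1090 = 39 + 40 + 204 + 109 = 392
EV(B) = 0.28 × 750 + 0.72 × 610 = 210 + 439.2 = 649.2
Branch C: 840 (certain)
Overall = 0.625 × 392 + 0.125 × 649.2 + 0.25 × 840 = 245 + 81.15 + 210 = 536.15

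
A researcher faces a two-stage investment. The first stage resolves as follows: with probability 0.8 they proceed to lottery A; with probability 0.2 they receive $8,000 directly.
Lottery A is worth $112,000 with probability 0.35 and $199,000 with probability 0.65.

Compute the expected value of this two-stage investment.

$136,440

EV(A) = 0.35 × 112000 + 0.65 × 199000 = 39200 + 129350 = 168550
Branch B: 8000 (certain)
Overall = 0.8 × 168550 + 0.2 × 8000 = 134840 + 1600 = 136440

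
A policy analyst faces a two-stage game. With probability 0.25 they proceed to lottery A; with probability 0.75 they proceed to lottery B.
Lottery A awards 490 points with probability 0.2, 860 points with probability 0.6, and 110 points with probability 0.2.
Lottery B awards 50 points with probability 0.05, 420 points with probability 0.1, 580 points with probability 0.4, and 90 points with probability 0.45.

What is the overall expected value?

EV(A) = 0.2 × 490 + 0.6 × 860 + 0.2 × 110 = 98 + 516 + 22 = 636
EV(B) = 0.05 × 50 + 0.1 × 420 + 0.4 × 580 + 0.45 × 90 = 2.5 + 42 + 232 + 40.5 = 317
Overall = 0.25 × 636 + 0.75 × 317 = 159 + 237.75 = 396.75

396.75 points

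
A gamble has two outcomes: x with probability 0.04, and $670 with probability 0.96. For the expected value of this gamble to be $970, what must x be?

0.04·x + 0.96·670 = 970
0.04·x = 970 − 643.2 = 326.8
x = 326.8 / 0.04 = 8170

x = $8,170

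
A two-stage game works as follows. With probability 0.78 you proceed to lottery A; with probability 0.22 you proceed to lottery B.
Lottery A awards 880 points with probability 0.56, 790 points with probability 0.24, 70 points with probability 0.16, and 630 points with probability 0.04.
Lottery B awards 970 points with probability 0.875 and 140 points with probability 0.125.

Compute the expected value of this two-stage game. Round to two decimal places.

EV(A) = 0.56 × 880 + 0.24 × 790 + 0.16 × 70 + 0.04 × 630 = 492.8 + 189.6 + 11.2 + 25.2 = 718.8
EV(B) = 0.875 × 970 + 0.125 × 140 = 848.75 + 17.5 = 866.25
Overall = 0.78 × 718.8 + 0.22 × 866.25 = 560.664 + 190.575 = 751.239

751.24 points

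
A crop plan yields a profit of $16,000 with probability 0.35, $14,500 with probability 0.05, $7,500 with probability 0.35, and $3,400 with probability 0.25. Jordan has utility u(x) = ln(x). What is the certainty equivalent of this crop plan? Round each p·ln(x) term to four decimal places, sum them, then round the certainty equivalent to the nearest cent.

E[u] = 0.35·ln(16000) + 0.05·ln(14500) + 0.35·ln(7500) + 0.25·ln(3400) = 3.3881 + 0.4791 + 3.1229 + 2.0329 = 9.0230
CE = e^9.0230 ≈ 8291.61

$8,291.61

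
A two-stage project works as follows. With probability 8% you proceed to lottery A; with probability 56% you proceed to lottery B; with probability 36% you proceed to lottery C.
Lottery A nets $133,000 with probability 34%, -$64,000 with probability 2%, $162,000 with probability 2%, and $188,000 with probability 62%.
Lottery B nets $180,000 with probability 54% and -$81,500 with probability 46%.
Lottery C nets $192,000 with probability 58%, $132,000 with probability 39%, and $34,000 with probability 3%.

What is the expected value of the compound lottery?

EV(A) = 0.34 × 133000 + 0.02 × (-64000) + 0.02 × 162000 + 0.62 × 188000 = 45220 − 1280 + 3240 + 116560 = 163740
EV(B) = 0.54 × 180000 + 0.46 × (-81500) = 97200 − 37490 = 59710
EV(C) = 0.58 × 192000 + 0.39 × 132000 + 0.03 × 34000 = 111360 + 51480 + 1020 = 163860
Overall = 0.08 × 163740 + 0.56 × 59710 + 0.36 × 163860 = 13099.2 + 33437.6 + 58989.6 = 105526.4

$105,526.40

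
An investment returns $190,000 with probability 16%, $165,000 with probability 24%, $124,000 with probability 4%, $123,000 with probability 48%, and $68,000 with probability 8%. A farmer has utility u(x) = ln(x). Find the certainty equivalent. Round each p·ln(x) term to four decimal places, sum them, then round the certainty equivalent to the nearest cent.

$134,995.94

E[u] = 0.16·ln(190000) + 0.24·ln(165000) + 0.04·ln(124000) + 0.48·ln(123000) + 0.08·ln(68000) = 1.9448 + 2.8833 + 0.4691 + 5.6256 + 0.8902 = 11.8130
CE = e^11.8130 ≈ 134995.94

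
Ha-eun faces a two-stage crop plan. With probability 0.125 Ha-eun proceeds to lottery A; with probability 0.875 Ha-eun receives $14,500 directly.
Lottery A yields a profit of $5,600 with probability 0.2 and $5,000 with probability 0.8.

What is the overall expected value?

$13,327.50

EV(A) = 0.2 × 5600 + 0.8 × 5000 = 1120 + 4000 = 5120
Branch B: 14500 (certain)
Overall = 0.125 × 5120 + 0.875 × 14500 = 640 + 12687.5 = 13327.5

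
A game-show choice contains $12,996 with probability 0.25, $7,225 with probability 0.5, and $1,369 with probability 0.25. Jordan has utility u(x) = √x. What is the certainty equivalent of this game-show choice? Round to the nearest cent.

$6,440.06

E[u] = 0.25·√12996 + 0.5·√7225 + 0.25·√1369 = 0.25·114 + 0.5·85 + 0.25·37 = 80.25
CE = (80.25)² = 6440.0625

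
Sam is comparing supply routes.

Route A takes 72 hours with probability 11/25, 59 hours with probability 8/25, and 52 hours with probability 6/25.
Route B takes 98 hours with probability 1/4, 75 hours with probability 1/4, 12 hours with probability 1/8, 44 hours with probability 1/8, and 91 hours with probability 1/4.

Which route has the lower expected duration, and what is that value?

Route A (63.04 hours)

Route A = 11/25 × 72 + 8/25 × 59 + 6/25 × 52 = 31.68 + 18.88 + 12.48 = 63.04
Route B = 1/4 × 98 + 1/4 × 75 + 1/8 × 12 + 1/8 × 44 + 1/4 × 91 = 24.5 + 18.75 + 1.5 + 5.5 + 22.75 = 73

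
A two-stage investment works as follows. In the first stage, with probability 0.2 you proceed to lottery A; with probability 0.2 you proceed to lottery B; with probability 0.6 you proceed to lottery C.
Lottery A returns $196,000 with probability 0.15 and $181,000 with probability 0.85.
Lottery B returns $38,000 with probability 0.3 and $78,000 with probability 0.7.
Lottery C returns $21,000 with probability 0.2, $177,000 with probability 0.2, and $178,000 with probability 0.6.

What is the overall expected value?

$137,690

EV(A) = 0.15 × 196000 + 0.85 × 181000 = 29400 + 153850 = 183250
EV(B) = 0.3 × 38000 + 0.7 × 78000 = 11400 + 54600 = 66000
EV(C) = 0.2 × 21000 + 0.2 × 177000 + 0.6 × 178000 = 4200 + 35400 + 106800 = 146400
Overall = 0.2 × 183250 + 0.2 × 66000 + 0.6 × 146400 = 36650 + 13200 + 87840 = 137690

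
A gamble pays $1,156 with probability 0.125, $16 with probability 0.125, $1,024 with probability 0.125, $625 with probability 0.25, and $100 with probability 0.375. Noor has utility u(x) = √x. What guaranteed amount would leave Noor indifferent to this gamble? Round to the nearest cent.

$351.56

E[u] = 0.125·√1156 + 0.125·√16 + 0.125·√1024 + 0.25·√625 + 0.375·√100 = 0.125·34 + 0.125·4 + 0.125·32 + 0.25·25 + 0.375·10 = 18.75
CE = (18.75)² = 351.5625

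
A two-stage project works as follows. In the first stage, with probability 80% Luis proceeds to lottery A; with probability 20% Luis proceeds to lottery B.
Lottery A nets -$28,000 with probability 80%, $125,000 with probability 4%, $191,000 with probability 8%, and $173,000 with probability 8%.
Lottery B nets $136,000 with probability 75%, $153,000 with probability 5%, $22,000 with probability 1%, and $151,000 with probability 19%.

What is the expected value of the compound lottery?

$37,088

EV(A) = 0.8 × (-28000) + 0.04 × 125000 + 0.08 × 191000 + 0.08 × 173000 = -22400 + 5000 + 15280 + 13840 = 11720
EV(B) = 0.75 × 136000 + 0.05 × 153000 + 0.01 × 22000 + 0.19 × 151000 = 102000 + 7650 + 220 + 28690 = 138560
Overall = 0.8 × 11720 + 0.2 × 138560 = 9376 + 27712 = 37088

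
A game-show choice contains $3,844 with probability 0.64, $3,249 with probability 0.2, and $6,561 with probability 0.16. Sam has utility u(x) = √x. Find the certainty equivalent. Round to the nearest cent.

$4,101.12

E[u] = 0.64·√3844 + 0.2·√3249 + 0.16·√6561 = 0.64·62 + 0.2·57 + 0.16·81 = 64.04
CE = (64.04)² = 4101.1216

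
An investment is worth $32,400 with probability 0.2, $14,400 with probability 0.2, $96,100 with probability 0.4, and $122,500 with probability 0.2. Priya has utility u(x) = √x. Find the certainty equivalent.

$64,516

E[u] = 0.2·√32400 + 0.2·√14400 + 0.4·√96100 + 0.2·√122500 = 0.2·180 + 0.2·120 + 0.4·310 + 0.2·350 = 254
CE = (254)² = 64516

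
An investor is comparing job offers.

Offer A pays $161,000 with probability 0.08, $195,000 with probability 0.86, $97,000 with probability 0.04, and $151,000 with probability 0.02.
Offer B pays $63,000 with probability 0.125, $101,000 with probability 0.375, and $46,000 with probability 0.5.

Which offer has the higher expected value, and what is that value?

Offer A ($187,480)

Offer A = 0.08 × 161000 + 0.86 × 195000 + 0.04 × 97000 + 0.02 × 151000 = 12880 + 167700 + 3880 + 3020 = 187480
Offer B = 0.125 × 63000 + 0.375 × 101000 + 0.5 × 46000 = 7875 + 37875 + 23000 = 68750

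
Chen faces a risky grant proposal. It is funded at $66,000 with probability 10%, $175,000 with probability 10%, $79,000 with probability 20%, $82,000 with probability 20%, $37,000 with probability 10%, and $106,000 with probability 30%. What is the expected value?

EV = 0.1 × 66000 + 0.1 × 175000 + 0.2 × 79000 + 0.2 × 82000 + 0.1 × 37000 + 0.3 × 106000 = 6600 + 17500 + 15800 + 16400 + 3700 + 31800 = 91800

$91,800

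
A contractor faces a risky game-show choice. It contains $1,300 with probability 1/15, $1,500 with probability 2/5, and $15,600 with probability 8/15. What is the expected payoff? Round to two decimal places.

EV = 1/15 × 1300 + 2/5 × 1500 + 8/15 × 15600 = 86.6667 + 600 + 8320 = 9006.6667

$9,006.67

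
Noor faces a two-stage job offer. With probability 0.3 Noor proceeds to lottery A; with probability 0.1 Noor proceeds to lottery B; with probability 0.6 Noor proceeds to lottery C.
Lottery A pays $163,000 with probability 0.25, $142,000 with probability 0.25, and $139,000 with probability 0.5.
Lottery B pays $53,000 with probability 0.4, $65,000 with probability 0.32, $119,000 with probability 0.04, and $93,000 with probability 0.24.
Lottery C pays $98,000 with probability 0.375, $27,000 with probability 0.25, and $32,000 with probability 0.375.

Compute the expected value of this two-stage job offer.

EV(A) = 0.25 × 163000 + 0.25 × 142000 + 0.5 × 139000 = 40750 + 35500 + 69500 = 145750
EV(B) = 0.4 × 53000 + 0.32 × 65000 + 0.04 × 119000 + 0.24 × 93000 = 21200 + 20800 + 4760 + 22320 = 69080
EV(C) = 0.375 × 98000 + 0.25 × 27000 + 0.375 × 32000 = 36750 + 6750 + 12000 = 55500
Overall = 0.3 × 145750 + 0.1 × 69080 + 0.6 × 55500 = 43725 + 6908 + 33300 = 83933

$83,933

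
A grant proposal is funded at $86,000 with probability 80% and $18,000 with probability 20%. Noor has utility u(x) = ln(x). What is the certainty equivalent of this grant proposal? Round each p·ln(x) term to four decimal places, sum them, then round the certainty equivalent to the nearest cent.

E[u] = 0.8·ln(86000) + 0.2·ln(18000) = 9.0897 + 1.9596 = 11.0493
CE = e^11.0493 ≈ 62899.91

$62,899.91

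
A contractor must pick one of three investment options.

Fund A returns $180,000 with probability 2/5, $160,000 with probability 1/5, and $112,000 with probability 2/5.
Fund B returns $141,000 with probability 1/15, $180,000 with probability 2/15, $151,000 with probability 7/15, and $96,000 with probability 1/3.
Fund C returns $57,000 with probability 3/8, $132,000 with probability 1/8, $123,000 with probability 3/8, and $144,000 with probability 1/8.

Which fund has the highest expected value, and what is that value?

Fund A = 2/5 × 180000 + 1/5 × 160000 + 2/5 × 112000 = 72000 + 32000 + 44800 = 148800
Fund B = 1/15 × 141000 + 2/15 × 180000 + 7/15 × 151000 + 1/3 × 96000 = 9400 + 24000 + 70466.6667 + 32000 = 135866.6667
Fund C = 3/8 × 57000 + 1/8 × 132000 + 3/8 × 123000 + 1/8 × 144000 = 21375 + 16500 + 46125 + 18000 = 102000

Fund A ($148,800)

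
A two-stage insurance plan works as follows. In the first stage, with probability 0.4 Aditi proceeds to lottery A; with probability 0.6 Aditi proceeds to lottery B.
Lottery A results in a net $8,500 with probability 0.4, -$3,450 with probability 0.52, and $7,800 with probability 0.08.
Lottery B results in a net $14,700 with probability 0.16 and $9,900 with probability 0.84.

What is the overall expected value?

EV(A) = 0.4 × 8500 + 0.52 × (-3450) + 0.08 × 7800 = 3400 − 1794 + 624 = 2230
EV(B) = 0.16 × 14700 + 0.84 × 9900 = 2352 + 8316 = 10668
Overall = 0.4 × 2230 + 0.6 × 10668 = 892 + 6400.8 = 7292.8

$7,292.80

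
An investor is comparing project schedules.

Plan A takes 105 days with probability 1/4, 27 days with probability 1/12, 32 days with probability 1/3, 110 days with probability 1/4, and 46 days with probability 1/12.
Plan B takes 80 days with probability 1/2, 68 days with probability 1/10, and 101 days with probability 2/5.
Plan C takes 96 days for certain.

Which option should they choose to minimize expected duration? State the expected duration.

Plan A = 1/4 × 105 + 1/12 × 27 + 1/3 × 32 + 1/4 × 110 + 1/12 × 46 = 26.25 + 2.25 + 10.6667 + 27.5 + 3.8333 = 70.5
Plan B = 1/2 × 80 + 1/10 × 68 + 2/5 × 101 = 40 + 6.8 + 40.4 = 87.2
Plan C: 96 (certain)

Plan A (70.5 days)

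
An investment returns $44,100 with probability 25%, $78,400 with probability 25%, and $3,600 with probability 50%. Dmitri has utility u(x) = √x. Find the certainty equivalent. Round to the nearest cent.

$23,256.25

E[u] = 0.25·√44100 + 0.25·√78400 + 0.5·√3600 = 0.25·210 + 0.25·280 + 0.5·60 = 152.5
CE = (152.5)² = 23256.25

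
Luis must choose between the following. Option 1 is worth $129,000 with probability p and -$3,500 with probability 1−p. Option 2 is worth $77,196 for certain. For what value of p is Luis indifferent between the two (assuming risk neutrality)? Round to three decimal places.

p = 0.609

p·129000 + (1−p)·(-3500) = 77196
132500p − 3500 = 77196
p = (77196 + 3500) / 132500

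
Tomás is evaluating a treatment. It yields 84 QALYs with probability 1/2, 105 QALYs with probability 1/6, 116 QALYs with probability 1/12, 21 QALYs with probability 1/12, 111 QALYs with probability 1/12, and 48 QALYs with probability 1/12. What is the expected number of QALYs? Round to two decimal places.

EV = 1/2 × 84 + 1/6 × 105 + 1/12 × 116 + 1/12 × 21 + 1/12 × 111 + 1/12 × 48 = 42 + 17.5 + 9.6667 + 1.75 + 9.25 + 4 = 84.1667

84.17 QALYs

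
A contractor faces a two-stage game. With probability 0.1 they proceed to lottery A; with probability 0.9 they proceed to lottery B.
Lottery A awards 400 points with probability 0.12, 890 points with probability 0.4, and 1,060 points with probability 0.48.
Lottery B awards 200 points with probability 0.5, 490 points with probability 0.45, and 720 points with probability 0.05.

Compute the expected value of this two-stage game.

412.13 points

EV(A) = 0.12 × 400 + 0.4 × 890 + 0.48 × 1060 = 48 + 356 + 508.8 = 912.8
EV(B) = 0.5 × 200 + 0.45 × 490 + 0.05 × 720 = 100 + 220.5 + 36 = 356.5
Overall = 0.1 × 912.8 + 0.9 × 356.5 = 91.28 + 320.85 = 412.13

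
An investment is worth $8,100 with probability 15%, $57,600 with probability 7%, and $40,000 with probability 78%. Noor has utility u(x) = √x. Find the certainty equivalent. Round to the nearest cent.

E[u] = 0.15·√8100 + 0.07·√57600 + 0.78·√40000 = 0.15·90 + 0.07·240 + 0.78·200 = 186.3
CE = (186.3)² = 34707.69

$34,707.69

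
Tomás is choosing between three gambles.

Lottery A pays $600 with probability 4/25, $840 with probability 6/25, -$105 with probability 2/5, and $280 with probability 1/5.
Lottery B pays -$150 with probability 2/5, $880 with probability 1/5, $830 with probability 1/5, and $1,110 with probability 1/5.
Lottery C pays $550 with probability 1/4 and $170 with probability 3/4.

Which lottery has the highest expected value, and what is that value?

Lottery A = 4/25 × 600 + 6/25 × 840 + 2/5 × (-105) + 1/5 × 280 = 96 + 201.6 − 42 + 56 = 311.6
Lottery B = 2/5 × (-150) + 1/5 × 880 + 1/5 × 830 + 1/5 × 1110 = -60 + 176 + 166 + 222 = 504
Lottery C = 1/4 × 550 + 3/4 × 170 = 137.5 + 127.5 = 265

Lottery B ($504)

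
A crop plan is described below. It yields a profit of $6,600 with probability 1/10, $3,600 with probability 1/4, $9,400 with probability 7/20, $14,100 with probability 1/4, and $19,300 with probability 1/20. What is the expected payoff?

EV = 1/10 × 6600 + 1/4 × 3600 + 7/20 × 9400 + 1/4 × 14100 + 1/20 × 19300 = 660 + 900 + 3290 + 3525 + 965 = 9340

$9,340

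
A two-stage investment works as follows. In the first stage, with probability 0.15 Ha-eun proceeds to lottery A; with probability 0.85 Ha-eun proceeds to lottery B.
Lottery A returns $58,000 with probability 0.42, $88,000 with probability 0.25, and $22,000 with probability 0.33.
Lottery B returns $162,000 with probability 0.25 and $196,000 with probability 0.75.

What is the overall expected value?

$167,418

EV(A) = 0.42 × 58000 + 0.25 × 88000 + 0.33 × 22000 = 24360 + 22000 + 7260 = 53620
EV(B) = 0.25 × 162000 + 0.75 × 196000 = 40500 + 147000 = 187500
Overall = 0.15 × 53620 + 0.85 × 187500 = 8043 + 159375 = 167418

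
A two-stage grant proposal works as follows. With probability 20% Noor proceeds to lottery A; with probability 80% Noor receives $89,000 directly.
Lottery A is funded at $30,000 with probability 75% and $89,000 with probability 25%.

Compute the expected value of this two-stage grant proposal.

EV(A) = 0.75 × 30000 + 0.25 × 89000 = 22500 + 22250 = 44750
Branch B: 89000 (certain)
Overall = 0.2 × 44750 + 0.8 × 89000 = 8950 + 71200 = 80150

$80,150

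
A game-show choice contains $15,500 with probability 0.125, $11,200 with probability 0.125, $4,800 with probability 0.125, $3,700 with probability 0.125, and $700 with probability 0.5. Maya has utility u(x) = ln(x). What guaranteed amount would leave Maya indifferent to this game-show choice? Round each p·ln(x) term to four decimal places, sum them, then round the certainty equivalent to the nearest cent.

$2,283.81

E[u] = 0.125·ln(15500) + 0.125·ln(11200) + 0.125·ln(4800) + 0.125·ln(3700) + 0.5·ln(700) = 1.2061 + 1.1655 + 1.0595 + 1.0270 + 3.2755 = 7.7336
CE = e^7.7336 ≈ 2283.81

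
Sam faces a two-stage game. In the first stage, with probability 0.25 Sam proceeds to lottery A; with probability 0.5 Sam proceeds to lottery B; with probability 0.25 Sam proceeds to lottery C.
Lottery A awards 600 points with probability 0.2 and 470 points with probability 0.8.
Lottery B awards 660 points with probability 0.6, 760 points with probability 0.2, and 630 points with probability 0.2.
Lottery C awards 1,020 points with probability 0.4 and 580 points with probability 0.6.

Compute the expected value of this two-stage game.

650 points

EV(A) = 0.2 × 600 + 0.8 × 470 = 120 + 376 = 496
EV(B) = 0.6 × 660 + 0.2 × 760 + 0.2 × 630 = 396 + 152 + 126 = 674
EV(C) = 0.4 × 1020 + 0.6 × 580 = 408 + 348 = 756
Overall = 0.25 × 496 + 0.5 × 674 + 0.25 × 756 = 124 + 337 + 189 = 650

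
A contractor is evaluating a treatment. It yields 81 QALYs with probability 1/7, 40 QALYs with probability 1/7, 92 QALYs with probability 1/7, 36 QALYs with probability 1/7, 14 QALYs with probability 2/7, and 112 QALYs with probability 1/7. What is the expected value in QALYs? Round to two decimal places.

EV = 1/7 × 81 + 1/7 × 40 + 1/7 × 92 + 1/7 × 36 + 2/7 × 14 + 1/7 × 112 = 11.5714 + 5.7143 + 13.1429 + 5.1429 + 4 + 16 = 55.5714

55.57 QALYs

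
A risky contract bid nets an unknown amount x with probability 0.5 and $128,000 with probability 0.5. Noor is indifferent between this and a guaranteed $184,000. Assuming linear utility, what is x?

0.5·x + 0.5·128000 = 184000
0.5·x = 184000 − 64000 = 120000
x = 120000 / 0.5 = 240000

x = $240,000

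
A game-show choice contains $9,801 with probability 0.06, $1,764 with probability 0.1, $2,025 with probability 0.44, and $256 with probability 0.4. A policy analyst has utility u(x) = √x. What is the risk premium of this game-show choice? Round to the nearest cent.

E[u] = 0.06·√9801 + 0.1·√1764 + 0.44·√2025 + 0.4·√256 = 0.06·99 + 0.1·42 + 0.44·45 + 0.4·16 = 36.34
CE = (36.34)² = 1320.5956
Risk premium = EV − CE = 1757.86 − 1320.5956 = 437.2644

$437.26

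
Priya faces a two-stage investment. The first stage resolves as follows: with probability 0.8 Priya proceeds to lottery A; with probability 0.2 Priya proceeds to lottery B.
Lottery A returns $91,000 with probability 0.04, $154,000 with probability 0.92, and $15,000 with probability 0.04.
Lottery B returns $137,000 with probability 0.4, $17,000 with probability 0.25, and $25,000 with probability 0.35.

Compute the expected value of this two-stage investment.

$130,296

EV(A) = 0.04 × 91000 + 0.92 × 154000 + 0.04 × 15000 = 3640 + 141680 + 600 = 145920
EV(B) = 0.4 × 137000 + 0.25 × 17000 + 0.35 × 25000 = 54800 + 4250 + 8750 = 67800
Overall = 0.8 × 145920 + 0.2 × 67800 = 116736 + 13560 = 130296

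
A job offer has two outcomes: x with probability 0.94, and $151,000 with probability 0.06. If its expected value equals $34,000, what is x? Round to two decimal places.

x = $26,531.91

0.94·x + 0.06·151000 = 34000
0.94·x = 34000 − 9060 = 24940
x = 24940 / 0.94 = 26531.9149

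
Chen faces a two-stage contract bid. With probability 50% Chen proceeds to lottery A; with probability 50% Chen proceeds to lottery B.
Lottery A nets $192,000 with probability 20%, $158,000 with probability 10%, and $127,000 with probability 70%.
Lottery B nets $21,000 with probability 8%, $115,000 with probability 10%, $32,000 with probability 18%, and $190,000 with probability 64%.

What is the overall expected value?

EV(A) = 0.2 × 192000 + 0.1 × 158000 + 0.7 × 127000 = 38400 + 15800 + 88900 = 143100
EV(B) = 0.08 × 21000 + 0.1 × 115000 + 0.18 × 32000 + 0.64 × 190000 = 1680 + 11500 + 5760 + 121600 = 140540
Overall = 0.5 × 143100 + 0.5 × 140540 = 71550 + 70270 = 141820

$141,820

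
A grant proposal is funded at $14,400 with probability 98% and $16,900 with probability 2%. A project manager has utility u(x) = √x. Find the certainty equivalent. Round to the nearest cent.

$14,448.04

E[u] = 0.98·√14400 + 0.02·√16900 = 0.98·120 + 0.02·130 = 120.2
CE = (120.2)² = 14448.04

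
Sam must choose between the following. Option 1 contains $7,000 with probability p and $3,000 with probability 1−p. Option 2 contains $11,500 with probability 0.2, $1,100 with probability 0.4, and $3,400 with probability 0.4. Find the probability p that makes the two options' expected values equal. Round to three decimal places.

EV(Option 2) = 0.2 × 11500 + 0.4 × 1100 + 0.4 × 3400 = 2300 + 440 + 1360 = 4100
p·7000 + (1−p)·3000 = 4100
4000p + 3000 = 4100
p = (4100 − 3000) / 4000

p = 0.275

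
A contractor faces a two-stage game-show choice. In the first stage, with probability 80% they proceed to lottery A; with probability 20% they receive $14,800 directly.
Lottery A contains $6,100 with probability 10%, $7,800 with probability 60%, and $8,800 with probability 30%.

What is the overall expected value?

EV(A) = 0.1 × 6100 + 0.6 × 7800 + 0.3 × 8800 = 610 + 4680 + 2640 = 7930
Branch B: 14800 (certain)
Overall = 0.8 × 7930 + 0.2 × 14800 = 6344 + 2960 = 9304

$9,304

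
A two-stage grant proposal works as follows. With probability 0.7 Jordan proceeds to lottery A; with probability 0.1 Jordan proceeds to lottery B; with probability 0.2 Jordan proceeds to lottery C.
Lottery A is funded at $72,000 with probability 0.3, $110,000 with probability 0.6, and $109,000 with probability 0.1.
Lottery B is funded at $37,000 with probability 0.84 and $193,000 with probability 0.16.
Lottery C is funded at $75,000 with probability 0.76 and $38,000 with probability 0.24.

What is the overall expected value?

EV(A) = 0.3 × 72000 + 0.6 × 110000 + 0.1 × 109000 = 21600 + 66000 + 10900 = 98500
EV(B) = 0.84 × 37000 + 0.16 × 193000 = 31080 + 30880 = 61960
EV(C) = 0.76 × 75000 + 0.24 × 38000 = 57000 + 9120 = 66120
Overall = 0.7 × 98500 + 0.1 × 61960 + 0.2 × 66120 = 68950 + 6196 + 13224 = 88370

$88,370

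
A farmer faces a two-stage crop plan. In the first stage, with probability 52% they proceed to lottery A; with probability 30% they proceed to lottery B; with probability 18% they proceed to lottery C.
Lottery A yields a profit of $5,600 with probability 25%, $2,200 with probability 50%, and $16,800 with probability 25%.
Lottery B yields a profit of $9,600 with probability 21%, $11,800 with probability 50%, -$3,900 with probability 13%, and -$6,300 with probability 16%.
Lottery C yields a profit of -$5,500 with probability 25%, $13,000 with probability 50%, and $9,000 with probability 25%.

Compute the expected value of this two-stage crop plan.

$6,731.80

EV(A) = 0.25 × 5600 + 0.5 × 2200 + 0.25 × 16800 = 1400 + 1100 + 4200 = 6700
EV(B) = 0.21 × 9600 + 0.5 × 11800 + 0.13 × (-3900) + 0.16 × (-6300) = 2016 + 5900 − 507 − 1008 = 6401
EV(C) = 0.25 × (-5500) + 0.5 × 13000 + 0.25 × 9000 = -1375 + 6500 + 2250 = 7375
Overall = 0.52 × 6700 + 0.3 × 6401 + 0.18 × 7375 = 3484 + 1920.3 + 1327.5 = 6731.8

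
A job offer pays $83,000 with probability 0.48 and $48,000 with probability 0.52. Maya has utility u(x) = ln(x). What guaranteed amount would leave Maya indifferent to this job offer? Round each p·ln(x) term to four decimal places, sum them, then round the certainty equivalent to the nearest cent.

E[u] = 0.48·ln(83000) + 0.52·ln(48000) = 5.4368 + 5.6051 = 11.0419
CE = e^11.0419 ≈ 62436.17

$62,436.17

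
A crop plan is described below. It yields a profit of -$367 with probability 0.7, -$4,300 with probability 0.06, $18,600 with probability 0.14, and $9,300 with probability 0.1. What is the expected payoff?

EV = 0.7 × (-367) + 0.06 × (-4300) + 0.14 × 18600 + 0.1 × 9300 = -256.9 − 258 + 2604 + 930 = 3019.1

$3,019.10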